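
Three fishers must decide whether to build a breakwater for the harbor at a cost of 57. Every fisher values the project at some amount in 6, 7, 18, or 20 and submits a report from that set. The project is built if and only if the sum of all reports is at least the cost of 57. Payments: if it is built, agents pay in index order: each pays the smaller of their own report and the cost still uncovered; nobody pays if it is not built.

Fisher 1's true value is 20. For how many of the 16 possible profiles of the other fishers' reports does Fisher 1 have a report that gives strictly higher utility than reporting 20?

Others report (20, 20): truth gives 0; report 18 gives 2 > 0. Violating.
Others report (6, 6): truth gives 0; no alternative beats it.
Others report (6, 7): truth gives 0; no alternative beats it.
(Checking all 16 profiles: 1 has a profitable deviation, 15 do not.)

1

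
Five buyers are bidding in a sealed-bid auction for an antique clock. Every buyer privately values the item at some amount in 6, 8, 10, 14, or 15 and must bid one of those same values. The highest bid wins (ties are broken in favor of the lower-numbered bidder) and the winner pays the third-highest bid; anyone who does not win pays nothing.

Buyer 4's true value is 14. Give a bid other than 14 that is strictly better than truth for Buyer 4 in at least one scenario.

15

Suppose Buyer 1 bids 6, Buyer 2 bids 6, Buyer 3 bids 6 and Buyer 5 bids 15.
Bid 14: loses, pays 0, utility 0.
Bid 15: wins, pays 6, utility 14 - 6 = 8.
So bidding 15 beats truth here (8 > 0).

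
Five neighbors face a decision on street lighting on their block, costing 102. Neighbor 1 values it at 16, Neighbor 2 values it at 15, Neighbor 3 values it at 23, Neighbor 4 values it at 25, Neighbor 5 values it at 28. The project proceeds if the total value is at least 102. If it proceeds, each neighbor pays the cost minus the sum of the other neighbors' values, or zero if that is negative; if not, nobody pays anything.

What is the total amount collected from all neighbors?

82

Total value 107 ≥ cost 102, so it is built.
Neighbor 1: others sum to 91; max(0, 102 - 91) = 11.
Neighbor 2: others sum to 92; max(0, 102 - 92) = 10.
Neighbor 3: others sum to 84; max(0, 102 - 84) = 18.
Neighbor 4: others sum to 82; max(0, 102 - 82) = 20.
Neighbor 5: others sum to 79; max(0, 102 - 79) = 23.
Total collected = 11 + 10 + 18 + 20 + 23 = 82.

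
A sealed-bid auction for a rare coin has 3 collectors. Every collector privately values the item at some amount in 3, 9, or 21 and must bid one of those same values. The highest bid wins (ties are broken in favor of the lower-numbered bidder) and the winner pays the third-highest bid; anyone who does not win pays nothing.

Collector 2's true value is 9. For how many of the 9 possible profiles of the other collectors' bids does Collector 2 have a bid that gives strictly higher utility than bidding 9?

2

Others bid (3, 21): truth gives 0; bid 21 gives 6 > 0. Violating.
Others bid (9, 3): truth gives 0; bid 21 gives 6 > 0. Violating.
Others bid (3, 3): truth gives 6; no alternative beats it.
Others bid (3, 9): truth gives 6; no alternative beats it.
(Checking all 9 profiles: 2 have a profitable deviation, 7 do not.)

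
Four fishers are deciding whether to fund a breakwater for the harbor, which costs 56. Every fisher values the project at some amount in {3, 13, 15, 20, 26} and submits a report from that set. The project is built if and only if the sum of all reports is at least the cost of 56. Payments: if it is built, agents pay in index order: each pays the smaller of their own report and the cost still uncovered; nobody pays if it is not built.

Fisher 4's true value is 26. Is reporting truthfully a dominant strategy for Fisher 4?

Yes

Check each profile of the others' reports and compare truth against every alternative report.
Others report (3, 15, 15): truth gives 3, best alternative gives 0.
Others report (15, 3, 15): truth gives 3, best alternative gives 0.
Others report (15, 15, 3): truth gives 3, best alternative gives 0.
Others report (3, 3, 26): truth gives 2, best alternative gives 0.
Others report (3, 26, 3): truth gives 2, best alternative gives 0.
Others report (26, 3, 3): truth gives 2, best alternative gives 0.
(Remaining 119 profiles checked similarly; truth is weakly best in each.)
In every case the truthful report is at least as good as any alternative, so it is a dominant strategy.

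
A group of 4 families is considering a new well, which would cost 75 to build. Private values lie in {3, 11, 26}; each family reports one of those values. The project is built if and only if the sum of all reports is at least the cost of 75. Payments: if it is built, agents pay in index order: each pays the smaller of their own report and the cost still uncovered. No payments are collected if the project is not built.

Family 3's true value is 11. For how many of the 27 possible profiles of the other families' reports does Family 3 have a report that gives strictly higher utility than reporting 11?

1

Others report (26, 26, 26): truth gives 0; report 3 gives 8 > 0. Violating.
Others report (3, 3, 3): truth gives 0; no alternative beats it.
Others report (3, 3, 11): truth gives 0; no alternative beats it.
(Checking all 27 profiles: 1 has a profitable deviation, 26 do not.)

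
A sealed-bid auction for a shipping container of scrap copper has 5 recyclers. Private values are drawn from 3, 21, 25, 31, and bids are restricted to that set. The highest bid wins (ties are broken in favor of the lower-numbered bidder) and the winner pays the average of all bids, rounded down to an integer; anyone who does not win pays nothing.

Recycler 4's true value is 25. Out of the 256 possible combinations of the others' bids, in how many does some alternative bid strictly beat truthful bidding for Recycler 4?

Others bid (3, 3, 3, 3): truth gives 18; bid 21 gives 19 > 18. Violating.
Others bid (3, 3, 3, 21): truth gives 14; bid 21 gives 15 > 14. Violating.
Others bid (3, 3, 3, 31): truth gives 0; bid 31 gives 11 > 0. Violating.
Others bid (3, 3, 21, 31): truth gives 0; bid 31 gives 8 > 0. Violating.
Others bid (3, 3, 3, 25): truth gives 14; no alternative beats it.
Others bid (3, 3, 21, 3): truth gives 14; no alternative beats it.
(Checking all 256 profiles: 73 have a profitable deviation, 183 do not.)

73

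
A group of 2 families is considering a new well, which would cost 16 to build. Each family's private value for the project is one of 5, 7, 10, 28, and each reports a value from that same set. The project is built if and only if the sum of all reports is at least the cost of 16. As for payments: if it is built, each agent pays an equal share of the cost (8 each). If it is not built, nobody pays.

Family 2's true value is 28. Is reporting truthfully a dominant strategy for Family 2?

Yes

Check each profile of the others' reports and compare truth against every alternative report.
Others report (5): truth gives 20, best alternative gives 0.
Others report (7): truth gives 20, best alternative gives 20.
Others report (10): truth gives 20, best alternative gives 20.
Others report (28): truth gives 20, best alternative gives 20.
In every case the truthful report is at least as good as any alternative, so it is a dominant strategy.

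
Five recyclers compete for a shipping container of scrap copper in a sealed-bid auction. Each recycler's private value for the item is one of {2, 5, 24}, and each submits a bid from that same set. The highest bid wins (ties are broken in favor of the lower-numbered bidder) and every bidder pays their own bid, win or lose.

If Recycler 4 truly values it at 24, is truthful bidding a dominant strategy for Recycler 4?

No

Consider the case where Recycler 1 bids 2, Recycler 2 bids 2, Recycler 3 bids 2 and Recycler 5 bids 2.
Truthful bid 24: wins, pays 24, utility 24 - 24 = 0.
Bid 5 instead: wins, pays 5, utility 24 - 5 = 19.
Since 19 > 0, bidding 5 is strictly better here, so truthful bidding is not dominant.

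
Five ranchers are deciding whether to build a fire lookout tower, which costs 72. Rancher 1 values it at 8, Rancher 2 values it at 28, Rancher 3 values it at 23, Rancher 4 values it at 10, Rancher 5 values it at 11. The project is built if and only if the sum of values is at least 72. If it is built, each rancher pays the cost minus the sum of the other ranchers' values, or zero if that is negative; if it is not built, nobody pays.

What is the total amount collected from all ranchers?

Total value 80 ≥ cost 72, so it is built.
Rancher 1: others sum to 72; max(0, 72 - 72) = 0.
Rancher 2: others sum to 52; max(0, 72 - 52) = 20.
Rancher 3: others sum to 57; max(0, 72 - 57) = 15.
Rancher 4: others sum to 70; max(0, 72 - 70) = 2.
Rancher 5: others sum to 69; max(0, 72 - 69) = 3.
Total collected = 0 + 20 + 15 + 2 + 3 = 40.

40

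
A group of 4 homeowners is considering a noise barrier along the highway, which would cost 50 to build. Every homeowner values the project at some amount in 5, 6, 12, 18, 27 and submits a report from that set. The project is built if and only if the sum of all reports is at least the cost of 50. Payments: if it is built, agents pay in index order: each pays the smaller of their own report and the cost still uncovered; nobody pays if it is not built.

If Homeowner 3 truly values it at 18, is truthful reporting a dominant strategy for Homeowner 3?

No

Consider the case where Homeowner 1 reports 5, Homeowner 2 reports 6 and Homeowner 4 reports 27.
Truthful report 18: project built, pays 18, utility 18 - 18 = 0.
Report 12 instead: project built, pays 12, utility 18 - 12 = 6.
Since 6 > 0, reporting 12 is strictly better here, so truthful reporting is not dominant.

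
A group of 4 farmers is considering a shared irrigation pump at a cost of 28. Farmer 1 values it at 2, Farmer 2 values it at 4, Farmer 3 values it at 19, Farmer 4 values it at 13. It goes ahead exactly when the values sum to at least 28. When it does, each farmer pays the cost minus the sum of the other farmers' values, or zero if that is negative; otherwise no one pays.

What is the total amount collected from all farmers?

Total value 38 ≥ cost 28, so it is built.
Farmer 1: others sum to 36; max(0, 28 - 36) = 0.
Farmer 2: others sum to 34; max(0, 28 - 34) = 0.
Farmer 3: others sum to 19; max(0, 28 - 19) = 9.
Farmer 4: others sum to 25; max(0, 28 - 25) = 3.
Total collected = 0 + 0 + 9 + 3 = 12.

12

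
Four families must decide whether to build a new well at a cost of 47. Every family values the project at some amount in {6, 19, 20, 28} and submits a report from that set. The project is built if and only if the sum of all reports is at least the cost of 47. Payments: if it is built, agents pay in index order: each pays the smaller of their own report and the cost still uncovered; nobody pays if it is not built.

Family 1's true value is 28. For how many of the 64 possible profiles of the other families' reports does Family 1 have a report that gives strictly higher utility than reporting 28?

63

Others report (6, 6, 19): truth gives 0; report 19 gives 9 > 0. Violating.
Others report (6, 6, 20): truth gives 0; report 19 gives 9 > 0. Violating.
Others report (6, 6, 28): truth gives 0; report 19 gives 9 > 0. Violating.
Others report (6, 19, 6): truth gives 0; report 19 gives 9 > 0. Violating.
Others report (6, 6, 6): truth gives 0; no alternative beats it.
(Checking all 64 profiles: 63 have a profitable deviation, 1 does not.)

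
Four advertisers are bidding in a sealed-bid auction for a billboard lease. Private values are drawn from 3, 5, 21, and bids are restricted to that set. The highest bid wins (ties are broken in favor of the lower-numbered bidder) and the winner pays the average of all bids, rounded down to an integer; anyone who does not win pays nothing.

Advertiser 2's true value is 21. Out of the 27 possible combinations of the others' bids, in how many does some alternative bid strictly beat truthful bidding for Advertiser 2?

Others bid (3, 3, 3): truth gives 14; bid 5 gives 18 > 14. Violating.
Others bid (3, 3, 5): truth gives 13; bid 5 gives 17 > 13. Violating.
Others bid (3, 5, 3): truth gives 13; bid 5 gives 17 > 13. Violating.
Others bid (3, 5, 5): truth gives 13; bid 5 gives 17 > 13. Violating.
Others bid (3, 3, 21): truth gives 9; no alternative beats it.
Others bid (3, 5, 21): truth gives 9; no alternative beats it.
(Checking all 27 profiles: 4 have a profitable deviation, 23 do not.)

4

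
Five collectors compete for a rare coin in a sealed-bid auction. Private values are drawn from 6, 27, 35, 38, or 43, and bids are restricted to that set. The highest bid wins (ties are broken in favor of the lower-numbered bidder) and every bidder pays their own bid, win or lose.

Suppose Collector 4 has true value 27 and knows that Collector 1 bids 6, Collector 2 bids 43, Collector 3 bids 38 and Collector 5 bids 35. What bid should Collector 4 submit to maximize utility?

Bid 6: loses but pays 6, utility -6.
Bid 27: loses but pays 27, utility -27.
Bid 35: loses but pays 35, utility -35.
Bid 38: loses but pays 38, utility -38.
Bid 43: loses but pays 43, utility -43.
The best choice is 6 with utility -6.

6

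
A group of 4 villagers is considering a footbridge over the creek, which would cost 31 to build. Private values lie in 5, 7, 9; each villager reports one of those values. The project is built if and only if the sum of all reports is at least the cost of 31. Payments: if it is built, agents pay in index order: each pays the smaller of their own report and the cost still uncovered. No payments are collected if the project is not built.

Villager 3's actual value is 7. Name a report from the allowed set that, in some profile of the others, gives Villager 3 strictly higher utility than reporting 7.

Suppose Villager 1 reports 9, Villager 2 reports 9 and Villager 4 reports 9.
Report 7: project built, pays 7, utility 7 - 7 = 0.
Report 5: project built, pays 5, utility 7 - 5 = 2.
So reporting 5 beats truth here (2 > 0).

5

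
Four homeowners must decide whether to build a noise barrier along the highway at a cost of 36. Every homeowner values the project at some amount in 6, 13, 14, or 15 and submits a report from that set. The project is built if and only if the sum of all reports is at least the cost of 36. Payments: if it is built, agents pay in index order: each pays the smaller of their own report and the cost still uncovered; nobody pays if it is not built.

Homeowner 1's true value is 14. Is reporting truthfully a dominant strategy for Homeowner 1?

Consider the case where Homeowner 2 reports 6, Homeowner 3 reports 6 and Homeowner 4 reports 13.
Truthful report 14: project built, pays 14, utility 14 - 14 = 0.
Report 13 instead: project built, pays 13, utility 14 - 13 = 1.
Since 1 > 0, reporting 13 is strictly better here, so truthful reporting is not dominant.

No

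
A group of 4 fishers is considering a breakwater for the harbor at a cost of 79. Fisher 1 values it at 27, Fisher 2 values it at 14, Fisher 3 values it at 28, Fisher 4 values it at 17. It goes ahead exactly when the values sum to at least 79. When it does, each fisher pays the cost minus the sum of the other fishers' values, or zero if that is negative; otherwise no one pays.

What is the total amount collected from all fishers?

Total value 86 ≥ cost 79, so it is built.
Fisher 1: others sum to 59; max(0, 79 - 59) = 20.
Fisher 2: others sum to 72; max(0, 79 - 72) = 7.
Fisher 3: others sum to 58; max(0, 79 - 58) = 21.
Fisher 4: others sum to 69; max(0, 79 - 69) = 10.
Total collected = 20 + 7 + 21 + 10 = 58.

58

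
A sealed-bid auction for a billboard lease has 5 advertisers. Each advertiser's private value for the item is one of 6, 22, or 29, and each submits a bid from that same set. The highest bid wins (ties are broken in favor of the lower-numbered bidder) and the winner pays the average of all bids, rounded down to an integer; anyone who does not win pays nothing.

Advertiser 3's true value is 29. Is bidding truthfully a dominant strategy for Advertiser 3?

Consider the case where Advertiser 1 bids 6, Advertiser 2 bids 6, Advertiser 4 bids 6 and Advertiser 5 bids 6.
Truthful bid 29: wins, pays 10, utility 29 - 10 = 19.
Bid 22 instead: wins, pays 9, utility 29 - 9 = 20.
Since 20 > 19, bidding 22 is strictly better here, so truthful bidding is not dominant.

No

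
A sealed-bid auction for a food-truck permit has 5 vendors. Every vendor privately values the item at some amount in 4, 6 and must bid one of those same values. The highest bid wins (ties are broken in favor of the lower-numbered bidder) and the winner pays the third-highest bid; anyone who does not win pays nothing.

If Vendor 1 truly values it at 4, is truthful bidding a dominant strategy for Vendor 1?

Yes

Check each profile of the others' bids and compare truth against every alternative bid.
Others bid (4, 4, 6, 6): truth gives 0, best alternative gives -2.
Others bid (4, 6, 4, 6): truth gives 0, best alternative gives -2.
Others bid (4, 6, 6, 4): truth gives 0, best alternative gives -2.
Others bid (4, 6, 6, 6): truth gives 0, best alternative gives -2.
Others bid (6, 4, 4, 6): truth gives 0, best alternative gives -2.
Others bid (6, 4, 6, 4): truth gives 0, best alternative gives -2.
(Remaining 10 profiles checked similarly; truth is weakly best in each.)
In every case the truthful bid is at least as good as any alternative, so it is a dominant strategy.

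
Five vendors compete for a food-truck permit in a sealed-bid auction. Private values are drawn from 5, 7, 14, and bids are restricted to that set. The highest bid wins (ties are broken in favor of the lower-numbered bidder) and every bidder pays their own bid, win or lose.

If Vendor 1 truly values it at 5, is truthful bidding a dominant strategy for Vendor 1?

Consider the case where Vendor 2 bids 5, Vendor 3 bids 5, Vendor 4 bids 5 and Vendor 5 bids 7.
Truthful bid 5: loses but pays 5, utility -5.
Bid 7 instead: wins, pays 7, utility 5 - 7 = -2.
Since -2 > -5, bidding 7 is strictly better here, so truthful bidding is not dominant.

No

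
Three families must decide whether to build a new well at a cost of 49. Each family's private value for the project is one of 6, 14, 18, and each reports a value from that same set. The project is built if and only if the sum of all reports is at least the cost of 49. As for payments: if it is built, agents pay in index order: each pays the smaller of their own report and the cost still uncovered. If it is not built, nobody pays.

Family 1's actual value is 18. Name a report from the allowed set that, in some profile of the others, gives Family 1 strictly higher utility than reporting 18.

Suppose Family 2 reports 18 and Family 3 reports 18.
Report 18: project built, pays 18, utility 18 - 18 = 0.
Report 14: project built, pays 14, utility 18 - 14 = 4.
So reporting 14 beats truth here (4 > 0).

14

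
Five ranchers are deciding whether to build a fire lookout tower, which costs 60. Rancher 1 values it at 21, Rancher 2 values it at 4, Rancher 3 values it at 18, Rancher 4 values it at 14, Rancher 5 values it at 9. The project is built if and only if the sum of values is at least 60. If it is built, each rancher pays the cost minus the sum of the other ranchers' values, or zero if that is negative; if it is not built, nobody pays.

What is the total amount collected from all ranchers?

Total value 66 ≥ cost 60, so it is built.
Rancher 1: others sum to 45; max(0, 60 - 45) = 15.
Rancher 2: others sum to 62; max(0, 60 - 62) = 0.
Rancher 3: others sum to 48; max(0, 60 - 48) = 12.
Rancher 4: others sum to 52; max(0, 60 - 52) = 8.
Rancher 5: others sum to 57; max(0, 60 - 57) = 3.
Total collected = 15 + 0 + 12 + 8 + 3 = 38.

38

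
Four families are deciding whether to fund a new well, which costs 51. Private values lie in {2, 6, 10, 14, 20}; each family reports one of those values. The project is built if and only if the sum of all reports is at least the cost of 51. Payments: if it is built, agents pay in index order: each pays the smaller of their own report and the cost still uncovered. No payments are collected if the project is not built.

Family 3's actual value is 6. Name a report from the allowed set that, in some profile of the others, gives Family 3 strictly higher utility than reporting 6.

Suppose Family 1 reports 10, Family 2 reports 20 and Family 4 reports 20.
Report 6: project built, pays 6, utility 6 - 6 = 0.
Report 2: project built, pays 2, utility 6 - 2 = 4.
So reporting 2 beats truth here (4 > 0).

2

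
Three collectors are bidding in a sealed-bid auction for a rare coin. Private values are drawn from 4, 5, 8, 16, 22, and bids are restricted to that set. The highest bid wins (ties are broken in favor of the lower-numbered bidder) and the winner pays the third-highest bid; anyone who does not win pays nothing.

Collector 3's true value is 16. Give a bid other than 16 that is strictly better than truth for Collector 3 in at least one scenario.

22

Suppose Collector 1 bids 4 and Collector 2 bids 16.
Bid 16: loses, pays 0, utility 0.
Bid 22: wins, pays 4, utility 16 - 4 = 12.
So bidding 22 beats truth here (12 > 0).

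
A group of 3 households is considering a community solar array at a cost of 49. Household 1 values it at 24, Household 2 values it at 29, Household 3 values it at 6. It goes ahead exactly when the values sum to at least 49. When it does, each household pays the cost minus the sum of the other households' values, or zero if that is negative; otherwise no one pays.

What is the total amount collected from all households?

Total value 59 ≥ cost 49, so it is built.
Household 1: others sum to 35; max(0, 49 - 35) = 14.
Household 2: others sum to 30; max(0, 49 - 30) = 19.
Household 3: others sum to 53; max(0, 49 - 53) = 0.
Total collected = 14 + 19 + 0 = 33.

33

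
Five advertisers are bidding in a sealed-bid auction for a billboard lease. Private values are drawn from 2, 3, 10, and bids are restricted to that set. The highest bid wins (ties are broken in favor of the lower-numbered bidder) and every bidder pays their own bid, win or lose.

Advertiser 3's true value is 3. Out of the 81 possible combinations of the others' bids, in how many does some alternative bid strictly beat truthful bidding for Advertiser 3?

77

Others bid (2, 2, 2, 10): truth gives -3; bid 2 gives -2 > -3. Violating.
Others bid (2, 2, 3, 10): truth gives -3; bid 2 gives -2 > -3. Violating.
Others bid (2, 2, 10, 2): truth gives -3; bid 2 gives -2 > -3. Violating.
Others bid (2, 2, 10, 3): truth gives -3; bid 2 gives -2 > -3. Violating.
Others bid (2, 2, 2, 2): truth gives 0; no alternative beats it.
Others bid (2, 2, 2, 3): truth gives 0; no alternative beats it.
(Checking all 81 profiles: 77 have a profitable deviation, 4 do not.)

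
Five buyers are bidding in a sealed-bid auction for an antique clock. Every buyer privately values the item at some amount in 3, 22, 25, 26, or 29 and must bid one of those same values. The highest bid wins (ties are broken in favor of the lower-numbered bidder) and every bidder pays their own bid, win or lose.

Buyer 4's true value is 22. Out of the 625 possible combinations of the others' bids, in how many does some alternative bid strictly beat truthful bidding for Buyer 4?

Others bid (3, 3, 3, 25): truth gives -22; bid 3 gives -3 > -22. Violating.
Others bid (3, 3, 3, 26): truth gives -22; bid 3 gives -3 > -22. Violating.
Others bid (3, 3, 3, 29): truth gives -22; bid 3 gives -3 > -22. Violating.
Others bid (3, 3, 22, 3): truth gives -22; bid 3 gives -3 > -22. Violating.
Others bid (3, 3, 3, 3): truth gives 0; no alternative beats it.
Others bid (3, 3, 3, 22): truth gives 0; no alternative beats it.
(Checking all 625 profiles: 623 have a profitable deviation, 2 do not.)

623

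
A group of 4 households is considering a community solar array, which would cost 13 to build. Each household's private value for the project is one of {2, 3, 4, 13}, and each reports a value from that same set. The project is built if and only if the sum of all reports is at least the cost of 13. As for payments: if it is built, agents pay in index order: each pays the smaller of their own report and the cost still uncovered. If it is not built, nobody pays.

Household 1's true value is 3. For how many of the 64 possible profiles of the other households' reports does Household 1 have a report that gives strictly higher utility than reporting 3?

Others report (2, 2, 13): truth gives 0; report 2 gives 1 > 0. Violating.
Others report (2, 3, 13): truth gives 0; report 2 gives 1 > 0. Violating.
Others report (2, 4, 13): truth gives 0; report 2 gives 1 > 0. Violating.
Others report (2, 13, 2): truth gives 0; report 2 gives 1 > 0. Violating.
Others report (2, 2, 2): truth gives 0; no alternative beats it.
Others report (2, 2, 3): truth gives 0; no alternative beats it.
(Checking all 64 profiles: 41 have a profitable deviation, 23 do not.)

41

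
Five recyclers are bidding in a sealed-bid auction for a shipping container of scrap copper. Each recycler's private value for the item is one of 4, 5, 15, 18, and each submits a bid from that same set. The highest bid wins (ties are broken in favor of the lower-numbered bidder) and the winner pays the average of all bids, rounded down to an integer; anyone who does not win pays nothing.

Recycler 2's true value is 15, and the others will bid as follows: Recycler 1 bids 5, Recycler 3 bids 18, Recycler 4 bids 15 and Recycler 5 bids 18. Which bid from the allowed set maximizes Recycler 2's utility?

18

Bid 4: loses, pays 0, utility 0.
Bid 5: loses, pays 0, utility 0.
Bid 15: loses, pays 0, utility 0.
Bid 18: wins, pays 14, utility 15 - 14 = 1.
The best choice is 18 with utility 1.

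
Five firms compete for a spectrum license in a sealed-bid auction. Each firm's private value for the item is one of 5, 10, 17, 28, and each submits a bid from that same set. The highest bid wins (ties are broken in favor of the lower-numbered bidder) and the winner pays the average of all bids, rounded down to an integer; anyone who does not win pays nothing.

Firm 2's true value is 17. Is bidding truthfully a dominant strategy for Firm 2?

No

Consider the case where Firm 1 bids 5, Firm 3 bids 5, Firm 4 bids 5 and Firm 5 bids 5.
Truthful bid 17: wins, pays 7, utility 17 - 7 = 10.
Bid 10 instead: wins, pays 6, utility 17 - 6 = 11.
Since 11 > 10, bidding 10 is strictly better here, so truthful bidding is not dominant.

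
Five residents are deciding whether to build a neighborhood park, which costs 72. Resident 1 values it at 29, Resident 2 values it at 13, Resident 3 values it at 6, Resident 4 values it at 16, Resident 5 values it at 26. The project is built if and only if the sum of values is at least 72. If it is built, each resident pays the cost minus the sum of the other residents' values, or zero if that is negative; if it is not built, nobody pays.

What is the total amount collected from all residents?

19

Total value 90 ≥ cost 72, so it is built.
Resident 1: others sum to 61; max(0, 72 - 61) = 11.
Resident 2: others sum to 77; max(0, 72 - 77) = 0.
Resident 3: others sum to 84; max(0, 72 - 84) = 0.
Resident 4: others sum to 74; max(0, 72 - 74) = 0.
Resident 5: others sum to 64; max(0, 72 - 64) = 8.
Total collected = 11 + 0 + 0 + 0 + 8 = 19.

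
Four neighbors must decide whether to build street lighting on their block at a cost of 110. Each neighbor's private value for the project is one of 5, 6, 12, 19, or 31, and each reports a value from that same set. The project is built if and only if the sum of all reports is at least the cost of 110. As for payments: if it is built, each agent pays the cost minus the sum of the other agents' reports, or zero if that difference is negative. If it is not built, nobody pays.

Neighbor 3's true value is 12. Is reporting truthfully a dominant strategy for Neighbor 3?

Check each profile of the others' reports and compare truth against every alternative report.
Others report (5, 5, 5): truth gives 0, best alternative gives 0.
Others report (5, 5, 6): truth gives 0, best alternative gives 0.
Others report (5, 5, 12): truth gives 0, best alternative gives 0.
Others report (5, 5, 19): truth gives 0, best alternative gives 0.
Others report (5, 5, 31): truth gives 0, best alternative gives 0.
Others report (5, 6, 5): truth gives 0, best alternative gives 0.
(Remaining 119 profiles checked similarly; truth is weakly best in each.)
In every case the truthful report is at least as good as any alternative, so it is a dominant strategy.

Yes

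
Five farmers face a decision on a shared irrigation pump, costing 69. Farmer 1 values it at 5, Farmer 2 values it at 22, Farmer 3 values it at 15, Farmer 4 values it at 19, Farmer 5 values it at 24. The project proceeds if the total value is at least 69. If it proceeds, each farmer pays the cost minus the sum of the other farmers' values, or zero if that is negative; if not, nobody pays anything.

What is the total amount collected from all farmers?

Total value 85 ≥ cost 69, so it is built.
Farmer 1: others sum to 80; max(0, 69 - 80) = 0.
Farmer 2: others sum to 63; max(0, 69 - 63) = 6.
Farmer 3: others sum to 70; max(0, 69 - 70) = 0.
Farmer 4: others sum to 66; max(0, 69 - 66) = 3.
Farmer 5: others sum to 61; max(0, 69 - 61) = 8.
Total collected = 0 + 6 + 0 + 3 + 8 = 17.

17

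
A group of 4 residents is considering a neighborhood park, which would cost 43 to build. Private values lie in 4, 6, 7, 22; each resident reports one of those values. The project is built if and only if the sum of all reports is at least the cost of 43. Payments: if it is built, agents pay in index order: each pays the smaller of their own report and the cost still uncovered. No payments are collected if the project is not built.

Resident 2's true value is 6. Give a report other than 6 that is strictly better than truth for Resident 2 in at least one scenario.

4

Suppose Resident 1 reports 4, Resident 3 reports 22 and Resident 4 reports 22.
Report 6: project built, pays 6, utility 6 - 6 = 0.
Report 4: project built, pays 4, utility 6 - 4 = 2.
So reporting 4 beats truth here (2 > 0).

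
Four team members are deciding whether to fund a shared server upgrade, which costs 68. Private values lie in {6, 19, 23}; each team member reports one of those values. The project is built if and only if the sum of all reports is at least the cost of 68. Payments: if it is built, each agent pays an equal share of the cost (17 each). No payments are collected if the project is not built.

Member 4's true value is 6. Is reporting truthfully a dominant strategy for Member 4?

Yes

Check each profile of the others' reports and compare truth against every alternative report.
Others report (6, 23, 23): truth gives 0, best alternative gives -11.
Others report (19, 19, 19): truth gives 0, best alternative gives -11.
Others report (19, 19, 23): truth gives 0, best alternative gives -11.
Others report (19, 23, 19): truth gives 0, best alternative gives -11.
Others report (23, 6, 23): truth gives 0, best alternative gives -11.
Others report (23, 19, 19): truth gives 0, best alternative gives -11.
(Remaining 21 profiles checked similarly; truth is weakly best in each.)
In every case the truthful report is at least as good as any alternative, so it is a dominant strategy.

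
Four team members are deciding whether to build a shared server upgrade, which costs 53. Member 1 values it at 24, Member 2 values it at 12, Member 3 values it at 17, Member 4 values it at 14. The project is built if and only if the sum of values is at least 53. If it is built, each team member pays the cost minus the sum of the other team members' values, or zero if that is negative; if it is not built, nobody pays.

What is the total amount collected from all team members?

13

Total value 67 ≥ cost 53, so it is built.
Member 1: others sum to 43; max(0, 53 - 43) = 10.
Member 2: others sum to 55; max(0, 53 - 55) = 0.
Member 3: others sum to 50; max(0, 53 - 50) = 3.
Member 4: others sum to 53; max(0, 53 - 53) = 0.
Total collected = 10 + 0 + 3 + 0 = 13.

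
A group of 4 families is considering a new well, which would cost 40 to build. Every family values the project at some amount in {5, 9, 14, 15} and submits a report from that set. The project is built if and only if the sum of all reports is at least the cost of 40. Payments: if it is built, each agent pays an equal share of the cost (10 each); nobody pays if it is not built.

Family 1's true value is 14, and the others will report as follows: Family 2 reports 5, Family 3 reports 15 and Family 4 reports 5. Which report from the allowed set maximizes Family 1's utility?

Report 5: project not built, utility 0.
Report 9: project not built, utility 0.
Report 14: project not built, utility 0.
Report 15: project built, pays 10, utility 14 - 10 = 4.
The best choice is 15 with utility 4.

15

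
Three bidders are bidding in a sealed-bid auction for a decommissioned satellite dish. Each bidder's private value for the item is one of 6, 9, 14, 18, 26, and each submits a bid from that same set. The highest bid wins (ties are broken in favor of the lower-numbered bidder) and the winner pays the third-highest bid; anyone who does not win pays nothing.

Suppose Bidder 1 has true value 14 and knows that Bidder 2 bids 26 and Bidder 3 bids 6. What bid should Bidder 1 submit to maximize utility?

26

Bid 6: loses, pays 0, utility 0.
Bid 9: loses, pays 0, utility 0.
Bid 14: loses, pays 0, utility 0.
Bid 18: loses, pays 0, utility 0.
Bid 26: wins, pays 6, utility 14 - 6 = 8.
The best choice is 26 with utility 8.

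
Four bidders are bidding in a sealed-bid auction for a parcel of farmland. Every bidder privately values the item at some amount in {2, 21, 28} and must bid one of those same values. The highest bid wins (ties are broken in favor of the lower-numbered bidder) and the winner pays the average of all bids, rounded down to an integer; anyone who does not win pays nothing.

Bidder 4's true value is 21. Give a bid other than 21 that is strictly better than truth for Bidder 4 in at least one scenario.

28

Suppose Bidder 1 bids 2, Bidder 2 bids 2 and Bidder 3 bids 21.
Bid 21: loses, pays 0, utility 0.
Bid 28: wins, pays 13, utility 21 - 13 = 8.
So bidding 28 beats truth here (8 > 0).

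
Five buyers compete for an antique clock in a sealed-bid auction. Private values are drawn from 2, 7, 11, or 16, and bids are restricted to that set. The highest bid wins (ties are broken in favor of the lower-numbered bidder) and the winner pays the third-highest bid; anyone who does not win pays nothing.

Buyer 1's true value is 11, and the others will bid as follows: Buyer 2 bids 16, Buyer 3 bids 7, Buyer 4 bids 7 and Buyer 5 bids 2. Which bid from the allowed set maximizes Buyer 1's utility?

Bid 2: loses, pays 0, utility 0.
Bid 7: loses, pays 0, utility 0.
Bid 11: loses, pays 0, utility 0.
Bid 16: wins, pays 7, utility 11 - 7 = 4.
The best choice is 16 with utility 4.

16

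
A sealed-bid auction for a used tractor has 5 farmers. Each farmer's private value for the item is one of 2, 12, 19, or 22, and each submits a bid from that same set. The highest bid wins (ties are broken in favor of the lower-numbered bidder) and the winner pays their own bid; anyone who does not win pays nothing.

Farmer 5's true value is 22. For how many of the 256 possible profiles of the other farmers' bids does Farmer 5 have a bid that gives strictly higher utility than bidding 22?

16

Others bid (2, 2, 2, 2): truth gives 0; bid 12 gives 10 > 0. Violating.
Others bid (2, 2, 2, 12): truth gives 0; bid 19 gives 3 > 0. Violating.
Others bid (2, 2, 12, 2): truth gives 0; bid 19 gives 3 > 0. Violating.
Others bid (2, 2, 12, 12): truth gives 0; bid 19 gives 3 > 0. Violating.
Others bid (2, 2, 2, 19): truth gives 0; no alternative beats it.
Others bid (2, 2, 2, 22): truth gives 0; no alternative beats it.
(Checking all 256 profiles: 16 have a profitable deviation, 240 do not.)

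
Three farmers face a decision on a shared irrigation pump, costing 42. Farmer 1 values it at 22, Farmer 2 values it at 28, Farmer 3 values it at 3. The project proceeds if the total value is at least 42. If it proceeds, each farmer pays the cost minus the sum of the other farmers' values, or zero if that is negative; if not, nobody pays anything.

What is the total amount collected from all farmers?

Total value 53 ≥ cost 42, so it is built.
Farmer 1: others sum to 31; max(0, 42 - 31) = 11.
Farmer 2: others sum to 25; max(0, 42 - 25) = 17.
Farmer 3: others sum to 50; max(0, 42 - 50) = 0.
Total collected = 11 + 17 + 0 = 28.

28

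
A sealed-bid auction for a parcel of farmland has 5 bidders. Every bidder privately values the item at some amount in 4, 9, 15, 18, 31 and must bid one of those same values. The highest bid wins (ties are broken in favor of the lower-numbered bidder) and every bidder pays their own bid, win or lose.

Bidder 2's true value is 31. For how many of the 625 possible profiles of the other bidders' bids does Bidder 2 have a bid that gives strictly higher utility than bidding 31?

Others bid (4, 4, 4, 4): truth gives 0; bid 9 gives 22 > 0. Violating.
Others bid (4, 4, 4, 9): truth gives 0; bid 9 gives 22 > 0. Violating.
Others bid (4, 4, 4, 15): truth gives 0; bid 15 gives 16 > 0. Violating.
Others bid (4, 4, 4, 18): truth gives 0; bid 18 gives 13 > 0. Violating.
Others bid (4, 4, 4, 31): truth gives 0; no alternative beats it.
Others bid (4, 4, 9, 31): truth gives 0; no alternative beats it.
(Checking all 625 profiles: 317 have a profitable deviation, 308 do not.)

317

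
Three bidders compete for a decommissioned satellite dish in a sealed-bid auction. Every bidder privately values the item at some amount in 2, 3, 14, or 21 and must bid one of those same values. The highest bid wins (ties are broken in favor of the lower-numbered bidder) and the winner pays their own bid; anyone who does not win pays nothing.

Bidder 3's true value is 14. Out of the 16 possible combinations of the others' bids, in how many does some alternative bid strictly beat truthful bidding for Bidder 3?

1

Others bid (2, 2): truth gives 0; bid 3 gives 11 > 0. Violating.
Others bid (2, 3): truth gives 0; no alternative beats it.
Others bid (2, 14): truth gives 0; no alternative beats it.
(Checking all 16 profiles: 1 has a profitable deviation, 15 do not.)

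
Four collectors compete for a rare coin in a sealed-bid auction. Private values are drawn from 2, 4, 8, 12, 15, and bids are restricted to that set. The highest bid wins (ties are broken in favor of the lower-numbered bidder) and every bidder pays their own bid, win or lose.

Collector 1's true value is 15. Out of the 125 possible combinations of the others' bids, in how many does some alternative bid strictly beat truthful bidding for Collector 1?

Others bid (2, 2, 2): truth gives 0; bid 2 gives 13 > 0. Violating.
Others bid (2, 2, 4): truth gives 0; bid 4 gives 11 > 0. Violating.
Others bid (2, 2, 8): truth gives 0; bid 8 gives 7 > 0. Violating.
Others bid (2, 2, 12): truth gives 0; bid 12 gives 3 > 0. Violating.
Others bid (2, 2, 15): truth gives 0; no alternative beats it.
Others bid (2, 4, 15): truth gives 0; no alternative beats it.
(Checking all 125 profiles: 64 have a profitable deviation, 61 do not.)

64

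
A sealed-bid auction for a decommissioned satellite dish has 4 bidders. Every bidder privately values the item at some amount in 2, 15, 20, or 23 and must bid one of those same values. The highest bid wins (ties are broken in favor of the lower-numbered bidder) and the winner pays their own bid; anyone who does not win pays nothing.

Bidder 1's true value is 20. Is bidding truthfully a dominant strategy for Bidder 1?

No

Consider the case where Bidder 2 bids 2, Bidder 3 bids 2 and Bidder 4 bids 2.
Truthful bid 20: wins, pays 20, utility 20 - 20 = 0.
Bid 2 instead: wins, pays 2, utility 20 - 2 = 18.
Since 18 > 0, bidding 2 is strictly better here, so truthful bidding is not dominant.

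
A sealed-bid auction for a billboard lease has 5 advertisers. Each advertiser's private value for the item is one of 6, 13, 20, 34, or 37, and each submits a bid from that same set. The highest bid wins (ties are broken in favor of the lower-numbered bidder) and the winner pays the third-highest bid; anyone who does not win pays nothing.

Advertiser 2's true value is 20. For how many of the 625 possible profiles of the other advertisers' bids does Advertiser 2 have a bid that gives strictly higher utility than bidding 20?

Others bid (6, 6, 6, 34): truth gives 0; bid 34 gives 14 > 0. Violating.
Others bid (6, 6, 6, 37): truth gives 0; bid 37 gives 14 > 0. Violating.
Others bid (6, 6, 13, 34): truth gives 0; bid 34 gives 7 > 0. Violating.
Others bid (6, 6, 13, 37): truth gives 0; bid 37 gives 7 > 0. Violating.
Others bid (6, 6, 6, 6): truth gives 14; no alternative beats it.
Others bid (6, 6, 6, 13): truth gives 14; no alternative beats it.
(Checking all 625 profiles: 64 have a profitable deviation, 561 do not.)

64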